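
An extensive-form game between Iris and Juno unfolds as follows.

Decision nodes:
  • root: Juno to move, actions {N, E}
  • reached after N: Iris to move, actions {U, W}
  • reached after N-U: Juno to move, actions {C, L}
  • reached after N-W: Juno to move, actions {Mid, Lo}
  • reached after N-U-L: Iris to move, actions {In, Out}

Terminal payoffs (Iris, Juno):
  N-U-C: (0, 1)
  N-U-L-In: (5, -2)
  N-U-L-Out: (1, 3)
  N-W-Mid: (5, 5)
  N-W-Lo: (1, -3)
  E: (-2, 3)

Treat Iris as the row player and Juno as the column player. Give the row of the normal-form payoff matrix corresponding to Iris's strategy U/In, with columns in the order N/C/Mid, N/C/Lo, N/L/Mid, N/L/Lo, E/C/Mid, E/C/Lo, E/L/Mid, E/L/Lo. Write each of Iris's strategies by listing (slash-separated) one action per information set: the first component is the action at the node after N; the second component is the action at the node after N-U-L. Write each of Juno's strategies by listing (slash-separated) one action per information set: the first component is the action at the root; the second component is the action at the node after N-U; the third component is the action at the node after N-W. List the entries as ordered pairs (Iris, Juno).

(0,1) (0,1) (5,-2) (5,-2) (-2,3) (-2,3) (-2,3) (-2,3)

vs N/C/Mid: Juno plays N → Iris plays U at [N] → Juno plays C at [N-U] → (0, 1)
vs N/C/Lo: Juno plays N → Iris plays U at [N] → Juno plays C at [N-U] → (0, 1)
vs N/L/Mid: Juno plays N → Iris plays U at [N] → Juno plays L at [N-U] → Iris plays In at [N-U-L] → (5, -2)
vs N/L/Lo: Juno plays N → Iris plays U at [N] → Juno plays L at [N-U] → Iris plays In at [N-U-L] → (5, -2)
vs E/C/Mid: Juno plays E → (-2, 3)
vs E/C/Lo: Juno plays E → (-2, 3)
vs E/L/Mid: Juno plays E → (-2, 3)
vs E/L/Lo: Juno plays E → (-2, 3)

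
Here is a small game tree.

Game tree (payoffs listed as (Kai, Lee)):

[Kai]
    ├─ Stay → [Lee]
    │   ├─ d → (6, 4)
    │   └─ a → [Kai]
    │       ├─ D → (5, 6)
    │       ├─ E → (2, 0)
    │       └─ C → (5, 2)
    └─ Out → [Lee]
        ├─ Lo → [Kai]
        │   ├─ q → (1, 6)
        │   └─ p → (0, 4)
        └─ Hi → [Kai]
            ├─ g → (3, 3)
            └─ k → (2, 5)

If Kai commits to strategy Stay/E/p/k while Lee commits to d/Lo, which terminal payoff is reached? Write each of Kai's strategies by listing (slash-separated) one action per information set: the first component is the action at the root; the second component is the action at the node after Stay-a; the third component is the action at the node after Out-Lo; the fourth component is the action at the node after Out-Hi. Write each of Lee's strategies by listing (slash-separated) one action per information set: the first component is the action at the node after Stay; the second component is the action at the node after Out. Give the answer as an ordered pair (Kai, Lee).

(6, 4)

Trace the play path from the root:
  Kai plays Stay
  Lee plays d at [Stay]
→ terminal payoff (6, 4).
(Kai's choice at the node after Stay-a is never reached on this path, so it doesn't affect the outcome.)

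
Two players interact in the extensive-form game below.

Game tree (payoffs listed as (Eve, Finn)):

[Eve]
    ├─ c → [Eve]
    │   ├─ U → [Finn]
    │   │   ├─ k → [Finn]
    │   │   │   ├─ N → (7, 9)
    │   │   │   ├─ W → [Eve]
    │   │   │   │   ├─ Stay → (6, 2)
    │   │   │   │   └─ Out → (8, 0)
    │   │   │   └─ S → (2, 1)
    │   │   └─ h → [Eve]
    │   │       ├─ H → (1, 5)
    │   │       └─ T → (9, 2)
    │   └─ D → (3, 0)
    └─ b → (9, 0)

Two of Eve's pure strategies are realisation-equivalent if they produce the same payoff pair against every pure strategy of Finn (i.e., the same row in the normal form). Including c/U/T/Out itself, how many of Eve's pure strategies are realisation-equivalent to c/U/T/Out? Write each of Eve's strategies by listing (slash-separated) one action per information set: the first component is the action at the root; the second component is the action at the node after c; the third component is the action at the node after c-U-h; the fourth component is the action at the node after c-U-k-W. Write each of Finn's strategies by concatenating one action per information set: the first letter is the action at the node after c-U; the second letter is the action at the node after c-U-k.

1

Row for c/U/T/Out (columns kN, kW, kS, hN, hW, hS): (7,9) (8,0) (2,1) (9,2) (9,2) (9,2).
Every one of Eve's information sets is on the play path for some reply by Finn when Eve follows c/U/T/Out.
Changing the action at any of them therefore changes at least one column, so only c/U/T/Out itself gives this row.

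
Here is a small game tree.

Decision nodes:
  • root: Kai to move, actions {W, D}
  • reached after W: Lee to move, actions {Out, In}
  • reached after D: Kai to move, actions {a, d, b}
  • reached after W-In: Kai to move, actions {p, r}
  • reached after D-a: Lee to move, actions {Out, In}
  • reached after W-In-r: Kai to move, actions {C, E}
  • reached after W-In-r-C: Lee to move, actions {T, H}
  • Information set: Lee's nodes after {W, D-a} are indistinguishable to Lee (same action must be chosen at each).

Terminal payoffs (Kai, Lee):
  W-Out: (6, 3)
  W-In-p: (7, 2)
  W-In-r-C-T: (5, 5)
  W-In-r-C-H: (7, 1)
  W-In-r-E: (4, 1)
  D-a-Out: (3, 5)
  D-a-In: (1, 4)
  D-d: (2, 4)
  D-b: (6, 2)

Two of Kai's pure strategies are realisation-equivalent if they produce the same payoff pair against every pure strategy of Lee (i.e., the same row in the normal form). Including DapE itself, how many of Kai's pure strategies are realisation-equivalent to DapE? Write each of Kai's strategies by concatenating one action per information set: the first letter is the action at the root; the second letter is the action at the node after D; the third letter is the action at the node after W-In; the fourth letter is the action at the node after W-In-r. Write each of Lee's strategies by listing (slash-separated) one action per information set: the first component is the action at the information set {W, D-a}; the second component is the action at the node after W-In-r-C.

Row for DapE (columns Out/T, Out/H, In/T, In/H): (3,5) (3,5) (1,4) (1,4).
Under DapE, Kai's choice at the node after W-In and at the node after W-In-r can never be reached regardless of what Lee does, so varying those choices leaves every outcome unchanged.
Holding the reachable choices fixed and varying the unreachable ones freely already gives 2 × 2 = 4 equivalent strategies.
No other strategy reproduces this row, so those 4 are the full class: DapC, DapE, DarC, DarE.

4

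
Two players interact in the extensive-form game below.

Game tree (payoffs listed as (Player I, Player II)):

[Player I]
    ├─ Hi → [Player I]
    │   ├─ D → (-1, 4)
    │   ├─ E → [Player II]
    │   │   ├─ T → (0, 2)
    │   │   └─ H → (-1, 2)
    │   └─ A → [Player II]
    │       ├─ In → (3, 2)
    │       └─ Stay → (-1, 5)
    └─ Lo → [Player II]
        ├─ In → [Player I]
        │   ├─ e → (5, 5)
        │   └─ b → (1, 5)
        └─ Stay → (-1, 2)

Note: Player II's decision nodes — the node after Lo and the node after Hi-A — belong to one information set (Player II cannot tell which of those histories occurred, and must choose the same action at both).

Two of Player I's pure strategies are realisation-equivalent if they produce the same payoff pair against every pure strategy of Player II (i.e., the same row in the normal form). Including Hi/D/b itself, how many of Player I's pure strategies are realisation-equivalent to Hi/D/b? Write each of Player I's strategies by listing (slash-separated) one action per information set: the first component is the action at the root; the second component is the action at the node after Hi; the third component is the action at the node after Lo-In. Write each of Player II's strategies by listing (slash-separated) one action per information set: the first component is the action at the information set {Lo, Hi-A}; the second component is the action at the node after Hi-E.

2

Row for Hi/D/b (columns In/T, In/H, Stay/T, Stay/H): (-1,4) (-1,4) (-1,4) (-1,4).
Under Hi/D/b, Player I's choice at the node after Lo-In can never be reached regardless of what Player II does, so varying those choices leaves every outcome unchanged.
Holding the reachable choices fixed and varying the unreachable one freely already gives 2 equivalent strategies.
No other strategy reproduces this row, so those 2 are the full class: Hi/D/e, Hi/D/b.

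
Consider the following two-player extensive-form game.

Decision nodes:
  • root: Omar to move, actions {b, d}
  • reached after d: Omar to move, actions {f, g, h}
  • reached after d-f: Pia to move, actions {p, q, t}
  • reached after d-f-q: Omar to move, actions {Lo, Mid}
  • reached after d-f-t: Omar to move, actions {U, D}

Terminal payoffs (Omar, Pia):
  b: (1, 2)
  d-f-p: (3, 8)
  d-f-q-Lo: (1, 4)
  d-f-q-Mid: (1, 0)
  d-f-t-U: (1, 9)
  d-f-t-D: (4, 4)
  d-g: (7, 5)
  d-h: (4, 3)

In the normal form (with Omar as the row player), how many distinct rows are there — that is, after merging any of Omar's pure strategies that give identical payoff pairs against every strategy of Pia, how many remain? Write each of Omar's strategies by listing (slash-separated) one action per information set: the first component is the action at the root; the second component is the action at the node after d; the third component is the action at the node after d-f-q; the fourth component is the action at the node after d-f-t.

Omar has 24 pure strategies: b/f/Lo/U, b/f/Lo/D, b/f/Mid/U, b/f/Mid/D, b/g/Lo/U, b/g/Lo/D, b/g/Mid/U, b/g/Mid/D, b/h/Lo/U, b/h/Lo/D, b/h/Mid/U, b/h/Mid/D, d/f/Lo/U, d/f/Lo/D, d/f/Mid/U, d/f/Mid/D, d/g/Lo/U, d/g/Lo/D, d/g/Mid/U, d/g/Mid/D, d/h/Lo/U, d/h/Lo/D, d/h/Mid/U, d/h/Mid/D. Columns: p, q, t.
{b/f/Lo/U, b/f/Lo/D, b/f/Mid/U, b/f/Mid/D, b/g/Lo/U, b/g/Lo/D, b/g/Mid/U, b/g/Mid/D, b/h/Lo/U, b/h/Lo/D, b/h/Mid/U, b/h/Mid/D} → row (1,2) (1,2) (1,2)
{d/f/Lo/U} → row (3,8) (1,4) (1,9)
{d/f/Lo/D} → row (3,8) (1,4) (4,4)
{d/f/Mid/U} → row (3,8) (1,0) (1,9)
{d/f/Mid/D} → row (3,8) (1,0) (4,4)
{d/g/Lo/U, d/g/Lo/D, d/g/Mid/U, d/g/Mid/D} → row (7,5) (7,5) (7,5)
{d/h/Lo/U, d/h/Lo/D, d/h/Mid/U, d/h/Mid/D} → row (4,3) (4,3) (4,3)
That's 7 distinct rows out of 24 strategies.

7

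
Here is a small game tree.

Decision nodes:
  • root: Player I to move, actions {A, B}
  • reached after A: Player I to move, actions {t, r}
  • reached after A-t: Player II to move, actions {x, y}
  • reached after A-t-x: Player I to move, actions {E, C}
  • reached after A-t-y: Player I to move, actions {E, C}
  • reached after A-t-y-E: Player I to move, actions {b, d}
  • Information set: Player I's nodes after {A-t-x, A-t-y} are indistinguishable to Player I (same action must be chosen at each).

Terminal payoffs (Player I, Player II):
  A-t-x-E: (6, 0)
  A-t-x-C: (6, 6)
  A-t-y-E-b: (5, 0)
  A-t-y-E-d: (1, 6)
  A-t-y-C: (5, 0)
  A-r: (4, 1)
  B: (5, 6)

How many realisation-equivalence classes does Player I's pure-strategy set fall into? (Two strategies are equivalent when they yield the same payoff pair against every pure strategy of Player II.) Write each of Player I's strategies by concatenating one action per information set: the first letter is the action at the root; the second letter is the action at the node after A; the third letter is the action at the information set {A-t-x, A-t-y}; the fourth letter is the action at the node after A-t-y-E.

Player I has 16 pure strategies: AtEb, AtEd, AtCb, AtCd, ArEb, ArEd, ArCb, ArCd, BtEb, BtEd, BtCb, BtCd, BrEb, BrEd, BrCb, BrCd. Columns: x, y.
{AtEb} → row (6,0) (5,0)
{AtEd} → row (6,0) (1,6)
{AtCb, AtCd} → row (6,6) (5,0)
{ArEb, ArEd, ArCb, ArCd} → row (4,1) (4,1)
{BtEb, BtEd, BtCb, BtCd, BrEb, BrEd, BrCb, BrCd} → row (5,6) (5,6)
That's 5 distinct rows out of 16 strategies.

5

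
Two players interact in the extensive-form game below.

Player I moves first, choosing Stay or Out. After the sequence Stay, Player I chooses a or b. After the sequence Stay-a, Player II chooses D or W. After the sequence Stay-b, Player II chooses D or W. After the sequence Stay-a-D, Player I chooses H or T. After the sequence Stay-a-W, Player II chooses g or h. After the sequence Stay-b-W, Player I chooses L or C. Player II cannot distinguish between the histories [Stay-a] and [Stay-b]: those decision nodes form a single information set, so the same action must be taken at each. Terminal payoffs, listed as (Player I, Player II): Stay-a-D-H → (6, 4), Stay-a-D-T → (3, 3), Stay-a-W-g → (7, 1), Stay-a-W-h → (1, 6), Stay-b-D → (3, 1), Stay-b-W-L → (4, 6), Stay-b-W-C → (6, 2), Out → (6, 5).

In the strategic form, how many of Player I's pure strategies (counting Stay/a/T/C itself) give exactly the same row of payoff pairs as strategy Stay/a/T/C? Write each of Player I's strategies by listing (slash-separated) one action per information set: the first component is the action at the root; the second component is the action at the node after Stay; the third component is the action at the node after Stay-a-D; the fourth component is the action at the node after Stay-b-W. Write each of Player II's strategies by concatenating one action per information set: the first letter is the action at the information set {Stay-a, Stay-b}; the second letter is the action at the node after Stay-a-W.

2

Row for Stay/a/T/C (columns Dg, Dh, Wg, Wh): (3,3) (3,3) (7,1) (1,6).
Under Stay/a/T/C, Player I's choice at the node after Stay-b-W can never be reached regardless of what Player II does, so varying those choices leaves every outcome unchanged.
Holding the reachable choices fixed and varying the unreachable one freely already gives 2 equivalent strategies.
No other strategy reproduces this row, so those 2 are the full class: Stay/a/T/L, Stay/a/T/C.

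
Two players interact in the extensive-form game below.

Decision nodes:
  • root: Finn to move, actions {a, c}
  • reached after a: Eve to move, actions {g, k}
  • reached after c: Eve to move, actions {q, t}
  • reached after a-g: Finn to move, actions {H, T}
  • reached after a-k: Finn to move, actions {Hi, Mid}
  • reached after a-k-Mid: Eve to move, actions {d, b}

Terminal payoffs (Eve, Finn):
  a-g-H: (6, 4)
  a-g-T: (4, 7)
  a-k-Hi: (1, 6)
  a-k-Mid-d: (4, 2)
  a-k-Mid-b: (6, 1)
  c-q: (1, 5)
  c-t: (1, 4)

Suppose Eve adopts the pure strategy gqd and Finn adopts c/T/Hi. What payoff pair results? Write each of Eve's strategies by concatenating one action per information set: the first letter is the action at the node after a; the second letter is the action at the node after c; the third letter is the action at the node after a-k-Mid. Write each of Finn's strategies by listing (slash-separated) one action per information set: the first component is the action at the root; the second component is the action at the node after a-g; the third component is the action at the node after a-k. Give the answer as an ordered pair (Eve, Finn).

(1, 5)

Trace the play path from the root:
  Finn plays c
  Eve plays q at [c]
→ terminal payoff (1, 5).
(Eve's choice at the node after a is never reached on this path, so it doesn't affect the outcome.)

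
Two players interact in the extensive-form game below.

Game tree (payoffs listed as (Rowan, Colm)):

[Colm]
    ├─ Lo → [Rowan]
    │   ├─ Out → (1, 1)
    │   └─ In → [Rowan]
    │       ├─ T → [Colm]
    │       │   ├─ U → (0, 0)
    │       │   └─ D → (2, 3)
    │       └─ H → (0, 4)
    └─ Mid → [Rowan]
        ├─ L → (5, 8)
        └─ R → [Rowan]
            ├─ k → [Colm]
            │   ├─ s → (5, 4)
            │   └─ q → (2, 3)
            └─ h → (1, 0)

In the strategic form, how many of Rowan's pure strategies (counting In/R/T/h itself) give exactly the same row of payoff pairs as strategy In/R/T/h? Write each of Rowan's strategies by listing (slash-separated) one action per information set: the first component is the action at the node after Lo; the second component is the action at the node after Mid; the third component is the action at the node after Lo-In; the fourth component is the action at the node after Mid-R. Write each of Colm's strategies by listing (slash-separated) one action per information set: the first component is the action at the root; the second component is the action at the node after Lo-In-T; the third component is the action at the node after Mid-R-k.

1

Row for In/R/T/h (columns Lo/U/s, Lo/U/q, Lo/D/s, Lo/D/q, Mid/U/s, Mid/U/q, Mid/D/s, Mid/D/q): (0,0) (0,0) (2,3) (2,3) (1,0) (1,0) (1,0) (1,0).
Every one of Rowan's information sets is on the play path for some reply by Colm when Rowan follows In/R/T/h.
Changing the action at any of them therefore changes at least one column, so only In/R/T/h itself gives this row.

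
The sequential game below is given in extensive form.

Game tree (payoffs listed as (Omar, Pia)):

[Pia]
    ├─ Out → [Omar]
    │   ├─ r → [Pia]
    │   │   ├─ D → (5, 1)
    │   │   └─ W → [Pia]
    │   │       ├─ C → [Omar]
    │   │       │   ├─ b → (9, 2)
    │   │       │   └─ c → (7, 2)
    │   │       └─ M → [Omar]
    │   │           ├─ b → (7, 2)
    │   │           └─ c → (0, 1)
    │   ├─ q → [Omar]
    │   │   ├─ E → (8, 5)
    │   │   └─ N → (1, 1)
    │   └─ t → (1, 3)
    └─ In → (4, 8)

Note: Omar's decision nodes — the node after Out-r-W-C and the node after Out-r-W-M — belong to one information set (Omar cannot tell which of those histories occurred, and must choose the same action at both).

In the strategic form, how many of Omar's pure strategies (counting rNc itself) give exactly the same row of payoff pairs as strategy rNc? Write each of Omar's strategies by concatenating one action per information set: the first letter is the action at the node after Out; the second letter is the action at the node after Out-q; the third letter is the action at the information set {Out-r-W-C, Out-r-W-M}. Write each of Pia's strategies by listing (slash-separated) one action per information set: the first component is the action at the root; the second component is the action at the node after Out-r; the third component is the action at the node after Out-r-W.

2

Row for rNc (columns Out/D/C, Out/D/M, Out/W/C, Out/W/M, In/D/C, In/D/M, In/W/C, In/W/M): (5,1) (5,1) (7,2) (0,1) (4,8) (4,8) (4,8) (4,8).
Under rNc, Omar's choice at the node after Out-q can never be reached regardless of what Pia does, so varying those choices leaves every outcome unchanged.
Holding the reachable choices fixed and varying the unreachable one freely already gives 2 equivalent strategies.
No other strategy reproduces this row, so those 2 are the full class: rEc, rNc.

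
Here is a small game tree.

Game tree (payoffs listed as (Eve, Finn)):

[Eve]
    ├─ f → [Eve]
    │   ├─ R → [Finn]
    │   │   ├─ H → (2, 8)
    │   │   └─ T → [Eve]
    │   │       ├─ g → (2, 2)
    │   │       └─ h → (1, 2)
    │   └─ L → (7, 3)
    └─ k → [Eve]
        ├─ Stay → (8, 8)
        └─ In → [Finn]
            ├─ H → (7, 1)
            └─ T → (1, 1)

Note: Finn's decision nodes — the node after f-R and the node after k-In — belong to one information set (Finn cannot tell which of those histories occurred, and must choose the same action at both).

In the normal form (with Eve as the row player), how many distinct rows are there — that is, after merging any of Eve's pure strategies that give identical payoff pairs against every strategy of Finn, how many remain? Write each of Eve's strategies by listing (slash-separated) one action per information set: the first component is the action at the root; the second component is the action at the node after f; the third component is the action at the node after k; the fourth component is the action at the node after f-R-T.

Eve has 16 pure strategies: f/R/Stay/g, f/R/Stay/h, f/R/In/g, f/R/In/h, f/L/Stay/g, f/L/Stay/h, f/L/In/g, f/L/In/h, k/R/Stay/g, k/R/Stay/h, k/R/In/g, k/R/In/h, k/L/Stay/g, k/L/Stay/h, k/L/In/g, k/L/In/h. Columns: H, T.
{f/R/Stay/g, f/R/In/g} → row (2,8) (2,2)
{f/R/Stay/h, f/R/In/h} → row (2,8) (1,2)
{f/L/Stay/g, f/L/Stay/h, f/L/In/g, f/L/In/h} → row (7,3) (7,3)
{k/R/Stay/g, k/R/Stay/h, k/L/Stay/g, k/L/Stay/h} → row (8,8) (8,8)
{k/R/In/g, k/R/In/h, k/L/In/g, k/L/In/h} → row (7,1) (1,1)
That's 5 distinct rows out of 16 strategies.

5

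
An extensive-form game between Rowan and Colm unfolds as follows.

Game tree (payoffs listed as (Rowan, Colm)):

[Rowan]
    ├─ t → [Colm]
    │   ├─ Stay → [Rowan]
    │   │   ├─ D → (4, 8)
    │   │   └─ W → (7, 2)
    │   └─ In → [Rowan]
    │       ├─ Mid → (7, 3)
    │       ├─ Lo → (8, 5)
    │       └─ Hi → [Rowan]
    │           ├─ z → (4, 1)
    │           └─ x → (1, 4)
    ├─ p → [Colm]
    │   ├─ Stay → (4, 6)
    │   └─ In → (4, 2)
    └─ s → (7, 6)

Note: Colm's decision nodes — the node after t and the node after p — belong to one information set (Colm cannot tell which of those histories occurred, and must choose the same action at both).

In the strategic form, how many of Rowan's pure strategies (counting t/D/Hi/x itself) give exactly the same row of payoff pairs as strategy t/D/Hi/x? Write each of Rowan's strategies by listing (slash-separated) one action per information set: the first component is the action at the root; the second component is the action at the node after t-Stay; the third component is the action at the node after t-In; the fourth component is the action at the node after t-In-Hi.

1

Row for t/D/Hi/x (columns Stay, In): (4,8) (1,4).
Every one of Rowan's information sets is on the play path for some reply by Colm when Rowan follows t/D/Hi/x.
Changing the action at any of them therefore changes at least one column, so only t/D/Hi/x itself gives this row.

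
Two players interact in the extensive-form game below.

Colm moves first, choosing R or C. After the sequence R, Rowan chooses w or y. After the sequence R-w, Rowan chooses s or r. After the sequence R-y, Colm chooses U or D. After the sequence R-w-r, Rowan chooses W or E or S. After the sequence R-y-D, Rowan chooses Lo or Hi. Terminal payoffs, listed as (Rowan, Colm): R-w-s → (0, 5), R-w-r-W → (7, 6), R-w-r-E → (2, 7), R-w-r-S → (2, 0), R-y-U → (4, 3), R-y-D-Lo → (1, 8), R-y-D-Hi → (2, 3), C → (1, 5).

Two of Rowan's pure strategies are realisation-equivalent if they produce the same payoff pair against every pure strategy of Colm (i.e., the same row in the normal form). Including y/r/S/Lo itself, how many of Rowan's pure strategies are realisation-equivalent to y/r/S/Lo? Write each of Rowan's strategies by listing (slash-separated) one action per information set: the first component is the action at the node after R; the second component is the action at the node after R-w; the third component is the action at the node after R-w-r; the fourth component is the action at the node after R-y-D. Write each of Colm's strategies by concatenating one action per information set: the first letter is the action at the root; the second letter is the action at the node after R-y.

6

Row for y/r/S/Lo (columns RU, RD, CU, CD): (4,3) (1,8) (1,5) (1,5).
Under y/r/S/Lo, Rowan's choice at the node after R-w and at the node after R-w-r can never be reached regardless of what Colm does, so varying those choices leaves every outcome unchanged.
Holding the reachable choices fixed and varying the unreachable ones freely already gives 2 × 3 = 6 equivalent strategies.
No other strategy reproduces this row, so those 6 are the full class: y/s/W/Lo, y/s/E/Lo, y/s/S/Lo, y/r/W/Lo, y/r/E/Lo, y/r/S/Lo.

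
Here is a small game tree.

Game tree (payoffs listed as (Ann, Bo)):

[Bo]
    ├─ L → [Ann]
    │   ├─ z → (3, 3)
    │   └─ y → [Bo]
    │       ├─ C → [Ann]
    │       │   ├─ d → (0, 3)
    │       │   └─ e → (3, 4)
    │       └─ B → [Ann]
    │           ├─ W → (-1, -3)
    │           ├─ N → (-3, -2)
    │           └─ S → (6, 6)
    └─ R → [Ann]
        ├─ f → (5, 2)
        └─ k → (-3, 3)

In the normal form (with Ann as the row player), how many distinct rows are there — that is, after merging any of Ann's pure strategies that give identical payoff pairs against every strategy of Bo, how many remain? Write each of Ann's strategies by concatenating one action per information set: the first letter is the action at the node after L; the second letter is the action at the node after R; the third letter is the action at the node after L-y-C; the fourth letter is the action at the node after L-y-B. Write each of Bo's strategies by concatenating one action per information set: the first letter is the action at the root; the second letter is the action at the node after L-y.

Ann has 24 pure strategies: zfdW, zfdN, zfdS, zfeW, zfeN, zfeS, zkdW, zkdN, zkdS, zkeW, zkeN, zkeS, yfdW, yfdN, yfdS, yfeW, yfeN, yfeS, ykdW, ykdN, ykdS, ykeW, ykeN, ykeS. Columns: LC, LB, RC, RB.
{zfdW, zfdN, zfdS, zfeW, zfeN, zfeS} → row (3,3) (3,3) (5,2) (5,2)
{zkdW, zkdN, zkdS, zkeW, zkeN, zkeS} → row (3,3) (3,3) (-3,3) (-3,3)
{yfdW} → row (0,3) (-1,-3) (5,2) (5,2)
{yfdN} → row (0,3) (-3,-2) (5,2) (5,2)
{yfdS} → row (0,3) (6,6) (5,2) (5,2)
{yfeW} → row (3,4) (-1,-3) (5,2) (5,2)
{yfeN} → row (3,4) (-3,-2) (5,2) (5,2)
{yfeS} → row (3,4) (6,6) (5,2) (5,2)
{ykdW} → row (0,3) (-1,-3) (-3,3) (-3,3)
{ykdN} → row (0,3) (-3,-2) (-3,3) (-3,3)
{ykdS} → row (0,3) (6,6) (-3,3) (-3,3)
{ykeW} → row (3,4) (-1,-3) (-3,3) (-3,3)
{ykeN} → row (3,4) (-3,-2) (-3,3) (-3,3)
{ykeS} → row (3,4) (6,6) (-3,3) (-3,3)
That's 14 distinct rows out of 24 strategies.

14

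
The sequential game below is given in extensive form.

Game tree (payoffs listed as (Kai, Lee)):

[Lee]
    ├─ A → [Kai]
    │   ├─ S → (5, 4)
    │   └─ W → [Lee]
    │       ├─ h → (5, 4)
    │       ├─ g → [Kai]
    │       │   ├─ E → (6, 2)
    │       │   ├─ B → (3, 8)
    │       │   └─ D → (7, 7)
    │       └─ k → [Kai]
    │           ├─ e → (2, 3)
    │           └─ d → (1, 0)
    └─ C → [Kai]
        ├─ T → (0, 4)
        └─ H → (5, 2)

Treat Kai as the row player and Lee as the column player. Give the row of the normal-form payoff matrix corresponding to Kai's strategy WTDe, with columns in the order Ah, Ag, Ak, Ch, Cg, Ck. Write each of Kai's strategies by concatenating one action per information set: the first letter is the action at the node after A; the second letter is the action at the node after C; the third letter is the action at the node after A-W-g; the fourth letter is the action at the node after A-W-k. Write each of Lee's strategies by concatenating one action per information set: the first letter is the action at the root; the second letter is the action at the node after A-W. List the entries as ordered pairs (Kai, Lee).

(5,4) (7,7) (2,3) (0,4) (0,4) (0,4)

vs Ah: Lee plays A → Kai plays W at [A] → Lee plays h at [A-W] → (5, 4)
vs Ag: Lee plays A → Kai plays W at [A] → Lee plays g at [A-W] → Kai plays D at [A-W-g] → (7, 7)
vs Ak: Lee plays A → Kai plays W at [A] → Lee plays k at [A-W] → Kai plays e at [A-W-k] → (2, 3)
vs Ch: Lee plays C → Kai plays T at [C] → (0, 4)
vs Cg: Lee plays C → Kai plays T at [C] → (0, 4)
vs Ck: Lee plays C → Kai plays T at [C] → (0, 4)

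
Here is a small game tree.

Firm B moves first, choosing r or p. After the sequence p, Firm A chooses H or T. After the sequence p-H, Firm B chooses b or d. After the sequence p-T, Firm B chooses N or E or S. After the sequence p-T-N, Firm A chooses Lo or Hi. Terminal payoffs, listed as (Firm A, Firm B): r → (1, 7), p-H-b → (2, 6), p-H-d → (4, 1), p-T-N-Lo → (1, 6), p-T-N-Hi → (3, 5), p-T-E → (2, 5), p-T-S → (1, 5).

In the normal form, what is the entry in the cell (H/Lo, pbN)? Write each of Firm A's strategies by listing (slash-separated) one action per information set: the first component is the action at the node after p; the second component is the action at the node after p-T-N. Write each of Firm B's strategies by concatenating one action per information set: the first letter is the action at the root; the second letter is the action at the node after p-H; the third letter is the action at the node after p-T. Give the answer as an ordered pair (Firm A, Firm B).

(2, 6)

Trace the play path from the root:
  Firm B plays p
  Firm A plays H at [p]
  Firm B plays b at [p-H]
→ terminal payoff (2, 6).
(Firm A's choice at the node after p-T-N is never reached on this path, so it doesn't affect the outcome.)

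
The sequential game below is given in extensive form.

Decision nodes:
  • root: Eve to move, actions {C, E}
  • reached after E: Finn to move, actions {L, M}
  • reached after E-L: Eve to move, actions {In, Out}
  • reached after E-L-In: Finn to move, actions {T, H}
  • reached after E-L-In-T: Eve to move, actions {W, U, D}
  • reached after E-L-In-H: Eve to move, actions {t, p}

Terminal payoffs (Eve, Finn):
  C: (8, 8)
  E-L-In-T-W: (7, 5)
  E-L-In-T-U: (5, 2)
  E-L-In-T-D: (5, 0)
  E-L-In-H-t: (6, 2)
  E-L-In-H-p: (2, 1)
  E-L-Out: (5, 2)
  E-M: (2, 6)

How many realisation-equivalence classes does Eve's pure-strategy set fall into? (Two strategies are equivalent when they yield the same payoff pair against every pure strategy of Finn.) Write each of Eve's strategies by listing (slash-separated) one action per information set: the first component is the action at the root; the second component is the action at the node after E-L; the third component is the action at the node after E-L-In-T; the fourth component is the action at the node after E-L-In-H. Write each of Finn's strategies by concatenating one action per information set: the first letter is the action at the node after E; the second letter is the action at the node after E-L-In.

8

Eve has 24 pure strategies: C/In/W/t, C/In/W/p, C/In/U/t, C/In/U/p, C/In/D/t, C/In/D/p, C/Out/W/t, C/Out/W/p, C/Out/U/t, C/Out/U/p, C/Out/D/t, C/Out/D/p, E/In/W/t, E/In/W/p, E/In/U/t, E/In/U/p, E/In/D/t, E/In/D/p, E/Out/W/t, E/Out/W/p, E/Out/U/t, E/Out/U/p, E/Out/D/t, E/Out/D/p. Columns: LT, LH, MT, MH.
{C/In/W/t, C/In/W/p, C/In/U/t, C/In/U/p, C/In/D/t, C/In/D/p, C/Out/W/t, C/Out/W/p, C/Out/U/t, C/Out/U/p, C/Out/D/t, C/Out/D/p} → row (8,8) (8,8) (8,8) (8,8)
{E/In/W/t} → row (7,5) (6,2) (2,6) (2,6)
{E/In/W/p} → row (7,5) (2,1) (2,6) (2,6)
{E/In/U/t} → row (5,2) (6,2) (2,6) (2,6)
{E/In/U/p} → row (5,2) (2,1) (2,6) (2,6)
{E/In/D/t} → row (5,0) (6,2) (2,6) (2,6)
{E/In/D/p} → row (5,0) (2,1) (2,6) (2,6)
{E/Out/W/t, E/Out/W/p, E/Out/U/t, E/Out/U/p, E/Out/D/t, E/Out/D/p} → row (5,2) (5,2) (2,6) (2,6)
That's 8 distinct rows out of 24 strategies.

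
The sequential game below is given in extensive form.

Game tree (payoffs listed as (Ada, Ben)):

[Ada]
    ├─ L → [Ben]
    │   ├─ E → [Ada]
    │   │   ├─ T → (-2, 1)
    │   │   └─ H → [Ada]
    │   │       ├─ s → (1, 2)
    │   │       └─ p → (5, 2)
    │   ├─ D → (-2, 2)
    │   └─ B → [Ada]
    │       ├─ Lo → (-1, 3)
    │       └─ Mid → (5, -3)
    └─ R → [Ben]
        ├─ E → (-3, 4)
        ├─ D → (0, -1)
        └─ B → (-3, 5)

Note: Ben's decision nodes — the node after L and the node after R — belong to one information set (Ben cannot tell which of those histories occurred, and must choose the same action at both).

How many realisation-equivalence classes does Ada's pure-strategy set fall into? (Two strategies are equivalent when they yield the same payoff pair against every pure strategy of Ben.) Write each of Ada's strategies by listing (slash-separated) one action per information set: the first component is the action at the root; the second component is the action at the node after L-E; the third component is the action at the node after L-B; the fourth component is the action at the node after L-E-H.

Ada has 16 pure strategies: L/T/Lo/s, L/T/Lo/p, L/T/Mid/s, L/T/Mid/p, L/H/Lo/s, L/H/Lo/p, L/H/Mid/s, L/H/Mid/p, R/T/Lo/s, R/T/Lo/p, R/T/Mid/s, R/T/Mid/p, R/H/Lo/s, R/H/Lo/p, R/H/Mid/s, R/H/Mid/p. Columns: E, D, B.
{L/T/Lo/s, L/T/Lo/p} → row (-2,1) (-2,2) (-1,3)
{L/T/Mid/s, L/T/Mid/p} → row (-2,1) (-2,2) (5,-3)
{L/H/Lo/s} → row (1,2) (-2,2) (-1,3)
{L/H/Lo/p} → row (5,2) (-2,2) (-1,3)
{L/H/Mid/s} → row (1,2) (-2,2) (5,-3)
{L/H/Mid/p} → row (5,2) (-2,2) (5,-3)
{R/T/Lo/s, R/T/Lo/p, R/T/Mid/s, R/T/Mid/p, R/H/Lo/s, R/H/Lo/p, R/H/Mid/s, R/H/Mid/p} → row (-3,4) (0,-1) (-3,5)
That's 7 distinct rows out of 16 strategies.

7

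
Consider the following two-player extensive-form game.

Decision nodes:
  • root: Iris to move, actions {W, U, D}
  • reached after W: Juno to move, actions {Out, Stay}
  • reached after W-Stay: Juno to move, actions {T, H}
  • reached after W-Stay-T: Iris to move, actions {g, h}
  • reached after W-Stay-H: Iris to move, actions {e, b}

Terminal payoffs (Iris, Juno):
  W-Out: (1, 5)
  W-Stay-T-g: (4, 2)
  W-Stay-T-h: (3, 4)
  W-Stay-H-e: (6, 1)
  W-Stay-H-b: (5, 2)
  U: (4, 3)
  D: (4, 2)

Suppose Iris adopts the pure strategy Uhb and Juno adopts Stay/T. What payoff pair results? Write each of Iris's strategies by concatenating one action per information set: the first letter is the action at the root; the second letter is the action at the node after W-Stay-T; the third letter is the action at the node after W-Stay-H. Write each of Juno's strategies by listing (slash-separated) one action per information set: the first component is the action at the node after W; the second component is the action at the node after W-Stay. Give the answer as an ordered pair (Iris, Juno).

(4, 3)

Trace the play path from the root:
  Iris plays U
→ terminal payoff (4, 3).
(Iris's choice at the node after W-Stay-T is never reached on this path, so it doesn't affect the outcome.)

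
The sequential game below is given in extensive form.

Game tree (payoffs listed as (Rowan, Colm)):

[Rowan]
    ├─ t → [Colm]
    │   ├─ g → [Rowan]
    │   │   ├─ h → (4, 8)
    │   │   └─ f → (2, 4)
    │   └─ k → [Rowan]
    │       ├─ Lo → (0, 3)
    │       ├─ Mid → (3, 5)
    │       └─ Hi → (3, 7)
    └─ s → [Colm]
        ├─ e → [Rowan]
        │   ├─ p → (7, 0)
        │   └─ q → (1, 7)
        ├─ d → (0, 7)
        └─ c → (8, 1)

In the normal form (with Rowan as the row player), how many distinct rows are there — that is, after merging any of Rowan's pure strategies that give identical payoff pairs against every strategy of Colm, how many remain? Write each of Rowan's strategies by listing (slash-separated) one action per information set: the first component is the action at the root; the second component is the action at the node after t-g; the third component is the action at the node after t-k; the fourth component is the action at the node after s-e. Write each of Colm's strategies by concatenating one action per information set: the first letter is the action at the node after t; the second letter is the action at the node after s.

Rowan has 24 pure strategies: t/h/Lo/p, t/h/Lo/q, t/h/Mid/p, t/h/Mid/q, t/h/Hi/p, t/h/Hi/q, t/f/Lo/p, t/f/Lo/q, t/f/Mid/p, t/f/Mid/q, t/f/Hi/p, t/f/Hi/q, s/h/Lo/p, s/h/Lo/q, s/h/Mid/p, s/h/Mid/q, s/h/Hi/p, s/h/Hi/q, s/f/Lo/p, s/f/Lo/q, s/f/Mid/p, s/f/Mid/q, s/f/Hi/p, s/f/Hi/q. Columns: ge, gd, gc, ke, kd, kc.
{t/h/Lo/p, t/h/Lo/q} → row (4,8) (4,8) (4,8) (0,3) (0,3) (0,3)
{t/h/Mid/p, t/h/Mid/q} → row (4,8) (4,8) (4,8) (3,5) (3,5) (3,5)
{t/h/Hi/p, t/h/Hi/q} → row (4,8) (4,8) (4,8) (3,7) (3,7) (3,7)
{t/f/Lo/p, t/f/Lo/q} → row (2,4) (2,4) (2,4) (0,3) (0,3) (0,3)
{t/f/Mid/p, t/f/Mid/q} → row (2,4) (2,4) (2,4) (3,5) (3,5) (3,5)
{t/f/Hi/p, t/f/Hi/q} → row (2,4) (2,4) (2,4) (3,7) (3,7) (3,7)
{s/h/Lo/p, s/h/Mid/p, s/h/Hi/p, s/f/Lo/p, s/f/Mid/p, s/f/Hi/p} → row (7,0) (0,7) (8,1) (7,0) (0,7) (8,1)
{s/h/Lo/q, s/h/Mid/q, s/h/Hi/q, s/f/Lo/q, s/f/Mid/q, s/f/Hi/q} → row (1,7) (0,7) (8,1) (1,7) (0,7) (8,1)
That's 8 distinct rows out of 24 strategies.

8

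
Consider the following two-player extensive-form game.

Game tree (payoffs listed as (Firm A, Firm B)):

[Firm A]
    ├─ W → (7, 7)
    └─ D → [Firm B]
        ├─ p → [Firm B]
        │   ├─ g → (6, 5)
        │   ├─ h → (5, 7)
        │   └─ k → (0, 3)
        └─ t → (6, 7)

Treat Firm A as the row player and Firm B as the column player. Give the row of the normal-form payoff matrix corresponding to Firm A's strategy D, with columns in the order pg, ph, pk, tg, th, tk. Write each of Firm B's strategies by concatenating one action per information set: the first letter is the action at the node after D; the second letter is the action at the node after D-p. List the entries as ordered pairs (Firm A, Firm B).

vs pg: Firm A plays D → Firm B plays p at [D] → Firm B plays g at [D-p] → (6, 5)
vs ph: Firm A plays D → Firm B plays p at [D] → Firm B plays h at [D-p] → (5, 7)
vs pk: Firm A plays D → Firm B plays p at [D] → Firm B plays k at [D-p] → (0, 3)
vs tg: Firm A plays D → Firm B plays t at [D] → (6, 7)
vs th: Firm A plays D → Firm B plays t at [D] → (6, 7)
vs tk: Firm A plays D → Firm B plays t at [D] → (6, 7)

(6,5) (5,7) (0,3) (6,7) (6,7) (6,7)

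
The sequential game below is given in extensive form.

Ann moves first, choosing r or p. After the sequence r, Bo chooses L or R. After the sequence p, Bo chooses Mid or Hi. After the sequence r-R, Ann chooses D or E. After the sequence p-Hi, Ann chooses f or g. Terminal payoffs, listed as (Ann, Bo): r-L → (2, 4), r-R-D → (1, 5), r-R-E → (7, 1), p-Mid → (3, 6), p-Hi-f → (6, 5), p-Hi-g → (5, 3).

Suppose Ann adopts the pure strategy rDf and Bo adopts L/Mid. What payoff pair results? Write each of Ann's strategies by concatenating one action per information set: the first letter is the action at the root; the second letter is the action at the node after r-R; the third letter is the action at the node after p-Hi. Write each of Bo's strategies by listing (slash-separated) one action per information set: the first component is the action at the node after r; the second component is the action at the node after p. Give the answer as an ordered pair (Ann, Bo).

Trace the play path from the root:
  Ann plays r
  Bo plays L at [r]
→ terminal payoff (2, 4).
(Ann's choice at the node after r-R is never reached on this path, so it doesn't affect the outcome.)

(2, 4)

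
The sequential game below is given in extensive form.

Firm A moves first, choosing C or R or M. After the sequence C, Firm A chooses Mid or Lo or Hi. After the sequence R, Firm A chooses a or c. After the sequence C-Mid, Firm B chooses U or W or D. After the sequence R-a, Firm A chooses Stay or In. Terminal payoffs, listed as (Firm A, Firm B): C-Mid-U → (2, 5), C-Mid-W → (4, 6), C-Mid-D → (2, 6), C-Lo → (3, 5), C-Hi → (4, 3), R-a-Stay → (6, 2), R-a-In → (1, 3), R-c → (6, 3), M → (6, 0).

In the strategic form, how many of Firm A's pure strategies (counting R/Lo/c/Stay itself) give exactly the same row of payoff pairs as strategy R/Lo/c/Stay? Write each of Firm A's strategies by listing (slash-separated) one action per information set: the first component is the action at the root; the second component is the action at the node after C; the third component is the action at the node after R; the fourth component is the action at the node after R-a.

Row for R/Lo/c/Stay (columns U, W, D): (6,3) (6,3) (6,3).
Under R/Lo/c/Stay, Firm A's choice at the node after C and at the node after R-a can never be reached regardless of what Firm B does, so varying those choices leaves every outcome unchanged.
Holding the reachable choices fixed and varying the unreachable ones freely already gives 3 × 2 = 6 equivalent strategies.
No other strategy reproduces this row, so those 6 are the full class: R/Mid/c/Stay, R/Mid/c/In, R/Lo/c/Stay, R/Lo/c/In, R/Hi/c/Stay, R/Hi/c/In.

6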